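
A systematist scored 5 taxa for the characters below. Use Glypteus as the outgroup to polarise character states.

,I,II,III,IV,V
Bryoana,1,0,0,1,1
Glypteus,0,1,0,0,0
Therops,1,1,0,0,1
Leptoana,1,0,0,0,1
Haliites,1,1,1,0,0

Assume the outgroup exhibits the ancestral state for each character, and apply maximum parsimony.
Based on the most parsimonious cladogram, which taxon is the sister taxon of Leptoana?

Bryoana

Character polarity is set by the outgroup: the derived state is whichever differs from the outgroup's state, so for II the derived state is '0', and for the remaining characters it is '1'.
All ingroup taxa share the derived state '1' for I; it defines the ingroup but does not resolve relationships within it.
Only Bryoana and Leptoana show the derived state '0' for II, supporting them as a clade.
III: derived state '1' in Haliites only — an autapomorphy, so it tells us nothing about relationships among taxa.
IV (derived state '1') is unique to Bryoana (autapomorphy; uninformative for grouping).
Only Bryoana, Leptoana, and Therops show the derived state '1' for V, supporting them as a clade.
Most parsimonious ingroup topology: ((Therops,(Bryoana,Leptoana)),Haliites).
Leptoana and Bryoana form a cherry on this tree, so they are sister taxa.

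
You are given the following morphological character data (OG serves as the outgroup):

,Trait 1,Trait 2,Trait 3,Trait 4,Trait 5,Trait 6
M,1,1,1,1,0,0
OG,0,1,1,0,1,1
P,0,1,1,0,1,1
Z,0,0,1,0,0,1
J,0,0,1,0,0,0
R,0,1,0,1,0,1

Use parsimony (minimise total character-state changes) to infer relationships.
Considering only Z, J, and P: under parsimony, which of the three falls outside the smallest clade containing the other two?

P

Character polarity is set by the outgroup: the derived state is whichever differs from the outgroup's state, so for Trait 2, Trait 3, Trait 5, Trait 6 the derived state is '0', and for the remaining characters it is '1'.
Trait 1 (derived state '1') is unique to M (autapomorphy; uninformative for grouping).
Only J and Z show the derived state '0' for Trait 2, supporting them as a clade.
Trait 3 (derived state '0') is unique to R (autapomorphy; uninformative for grouping).
Trait 4 (derived state '1') is shared by M and R — a synapomorphy uniting that clade.
Only J, M, R, and Z show the derived state '0' for Trait 5, supporting them as a clade.
Trait 6 (state '0') occurs in J and M but conflicts with the nesting implied by the other characters — most parsimoniously interpreted as homoplasy.
Most parsimonious ingroup topology: (((Z,J),(M,R)),P).
Z and J share a more recent common ancestor with each other than either does with P, so P is the least closely related of the three.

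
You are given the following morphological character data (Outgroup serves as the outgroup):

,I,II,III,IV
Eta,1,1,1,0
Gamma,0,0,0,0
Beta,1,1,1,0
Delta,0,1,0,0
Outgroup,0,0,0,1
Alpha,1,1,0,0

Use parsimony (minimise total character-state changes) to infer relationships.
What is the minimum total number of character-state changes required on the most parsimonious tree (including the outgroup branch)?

Character polarity is set by the outgroup: the derived state is whichever differs from the outgroup's state, so for IV the derived state is '0', and for the remaining characters it is '1'.
I (derived state '1') is shared by Alpha, Beta, and Eta — a synapomorphy uniting that clade.
II: derived state '1' in Alpha, Beta, Delta, and Eta only — synapomorphy for {Alpha, Beta, Delta, Eta}.
III (derived state '1') is shared by Beta and Eta — a synapomorphy uniting that clade.
All ingroup taxa share the derived state '0' for IV; it defines the ingroup but does not resolve relationships within it.
Most parsimonious ingroup topology: (((Alpha,(Eta,Beta)),Delta),Gamma).
Changes per character on this tree: I: 1; II: 1; III: 1; IV: 1.
Total = 4.

4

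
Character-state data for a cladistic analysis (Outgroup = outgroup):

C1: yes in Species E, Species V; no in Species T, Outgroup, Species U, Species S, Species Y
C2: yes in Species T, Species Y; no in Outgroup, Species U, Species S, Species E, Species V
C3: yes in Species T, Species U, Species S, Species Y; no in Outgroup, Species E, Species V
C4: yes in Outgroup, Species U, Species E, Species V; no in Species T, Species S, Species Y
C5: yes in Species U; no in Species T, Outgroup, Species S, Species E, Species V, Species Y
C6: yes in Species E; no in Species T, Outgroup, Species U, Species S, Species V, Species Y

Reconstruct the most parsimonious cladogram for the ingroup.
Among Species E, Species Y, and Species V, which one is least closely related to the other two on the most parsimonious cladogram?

Character polarity is set by the outgroup: the derived state is whichever differs from the outgroup's state, so for C4 the derived state is 'no', and for the remaining characters it is 'yes'.
C1 (derived state 'yes') is shared by Species E and Species V — a synapomorphy uniting that clade.
C2 (derived state 'yes') is shared by Species T and Species Y — a synapomorphy uniting that clade.
Only Species S, Species T, Species U, and Species Y show the derived state 'yes' for C3, supporting them as a clade.
C4: derived state 'no' in Species S, Species T, and Species Y only — synapomorphy for {Species S, Species T, Species Y}.
C5 (derived state 'yes') is unique to Species U (autapomorphy; uninformative for grouping).
C6: derived state 'yes' in Species E only — an autapomorphy, so it tells us nothing about relationships among taxa.
Most parsimonious ingroup topology: ((((Species T,Species Y),Species S),Species U),(Species E,Species V)).
Species V and Species E share a more recent common ancestor with each other than either does with Species Y, so Species Y is the least closely related of the three.

Species Y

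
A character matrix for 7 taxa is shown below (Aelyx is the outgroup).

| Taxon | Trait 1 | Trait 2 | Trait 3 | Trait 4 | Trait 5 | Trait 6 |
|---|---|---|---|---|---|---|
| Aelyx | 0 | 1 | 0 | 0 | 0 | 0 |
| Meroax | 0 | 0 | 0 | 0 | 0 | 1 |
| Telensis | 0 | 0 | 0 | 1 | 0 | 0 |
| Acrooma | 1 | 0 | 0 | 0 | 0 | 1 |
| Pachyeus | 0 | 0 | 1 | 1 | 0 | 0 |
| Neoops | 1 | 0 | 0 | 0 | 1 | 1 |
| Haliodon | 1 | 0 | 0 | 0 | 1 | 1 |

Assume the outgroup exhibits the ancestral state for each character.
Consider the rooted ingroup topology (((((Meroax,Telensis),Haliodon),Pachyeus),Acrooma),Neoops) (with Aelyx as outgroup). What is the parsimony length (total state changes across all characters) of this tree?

12

Map each character onto (((((Meroax,Telensis),Haliodon),Pachyeus),Acrooma),Neoops) (rooted by Aelyx) and count the minimum state changes it requires (Fitch parsimony):
Trait 1: 3; Trait 2: 1; Trait 3: 1; Trait 4: 2; Trait 5: 2; Trait 6: 3.
Total tree length = 12.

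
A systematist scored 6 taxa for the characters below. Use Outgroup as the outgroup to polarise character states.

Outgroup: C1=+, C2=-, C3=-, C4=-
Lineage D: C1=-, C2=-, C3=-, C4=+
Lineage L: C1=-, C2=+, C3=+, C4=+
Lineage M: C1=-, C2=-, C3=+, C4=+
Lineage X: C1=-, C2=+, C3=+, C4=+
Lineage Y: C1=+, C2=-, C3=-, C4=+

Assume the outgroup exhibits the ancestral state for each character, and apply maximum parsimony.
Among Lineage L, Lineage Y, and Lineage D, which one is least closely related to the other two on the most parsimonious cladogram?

Lineage Y

Character polarity is set by the outgroup: the derived state is whichever differs from the outgroup's state, so for C1 the derived state is '-', and for the remaining characters it is '+'.
C1: derived state '-' in Lineage D, Lineage L, Lineage M, and Lineage X only — synapomorphy for {Lineage D, Lineage L, Lineage M, Lineage X}.
C2: derived state '+' in Lineage L and Lineage X only — synapomorphy for {Lineage L, Lineage X}.
C3: derived state '+' in Lineage L, Lineage M, and Lineage X only — synapomorphy for {Lineage L, Lineage M, Lineage X}.
C4 (derived state '+') is shared by all ingroup taxa — unites the whole ingroup.
Most parsimonious ingroup topology: ((Lineage D,((Lineage L,Lineage X),Lineage M)),Lineage Y).
Lineage D and Lineage L share a more recent common ancestor with each other than either does with Lineage Y, so Lineage Y is the least closely related of the three.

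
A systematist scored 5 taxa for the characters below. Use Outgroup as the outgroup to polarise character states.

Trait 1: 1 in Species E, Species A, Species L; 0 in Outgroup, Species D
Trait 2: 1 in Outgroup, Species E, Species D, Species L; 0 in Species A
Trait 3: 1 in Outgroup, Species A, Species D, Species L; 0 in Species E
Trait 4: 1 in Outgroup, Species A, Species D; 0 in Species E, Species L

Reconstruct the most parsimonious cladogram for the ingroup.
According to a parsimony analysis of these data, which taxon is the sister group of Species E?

Character polarity is set by the outgroup: the derived state is whichever differs from the outgroup's state, so for Trait 2, Trait 3, Trait 4 the derived state is '0', and for the remaining characters it is '1'.
Only Species A, Species E, and Species L show the derived state '1' for Trait 1, supporting them as a clade.
Trait 2: derived state '0' in Species A only — an autapomorphy, so it tells us nothing about relationships among taxa.
Trait 3 (derived state '0') is unique to Species E (autapomorphy; uninformative for grouping).
Trait 4 (derived state '0') is shared by Species E and Species L — a synapomorphy uniting that clade.
Most parsimonious ingroup topology: (((Species E,Species L),Species A),Species D).
Species E and Species L form a cherry on this tree, so they are sister taxa.

Species L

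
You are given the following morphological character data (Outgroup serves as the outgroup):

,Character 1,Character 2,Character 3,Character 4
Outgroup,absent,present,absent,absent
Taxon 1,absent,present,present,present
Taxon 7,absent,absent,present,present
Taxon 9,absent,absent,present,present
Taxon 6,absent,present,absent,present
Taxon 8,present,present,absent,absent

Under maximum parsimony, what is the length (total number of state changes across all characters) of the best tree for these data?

4

Character polarity is set by the outgroup: the derived state is whichever differs from the outgroup's state, so for Character 2 the derived state is 'absent', and for the remaining characters it is 'present'.
Character 1: derived state 'present' in Taxon 8 only — an autapomorphy, so it tells us nothing about relationships among taxa.
Character 2: derived state 'absent' in Taxon 7 and Taxon 9 only — synapomorphy for {Taxon 7, Taxon 9}.
Character 3 (derived state 'present') is shared by Taxon 1, Taxon 7, and Taxon 9 — a synapomorphy uniting that clade.
Only Taxon 1, Taxon 6, Taxon 7, and Taxon 9 show the derived state 'present' for Character 4, supporting them as a clade.
Most parsimonious ingroup topology: (((Taxon 1,(Taxon 7,Taxon 9)),Taxon 6),Taxon 8).
Changes per character on this tree: Character 1: 1; Character 2: 1; Character 3: 1; Character 4: 1.
Total = 4.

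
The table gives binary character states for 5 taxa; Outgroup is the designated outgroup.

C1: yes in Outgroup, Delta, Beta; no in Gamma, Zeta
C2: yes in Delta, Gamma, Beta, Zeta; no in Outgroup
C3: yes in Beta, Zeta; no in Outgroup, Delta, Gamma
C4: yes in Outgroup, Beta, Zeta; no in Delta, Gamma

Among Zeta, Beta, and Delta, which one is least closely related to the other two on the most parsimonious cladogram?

Delta

Character polarity is set by the outgroup: the derived state is whichever differs from the outgroup's state, so for C1, C4 the derived state is 'no', and for the remaining characters it is 'yes'.
C1 (state 'no') occurs in Gamma and Zeta but conflicts with the nesting implied by the other characters — most parsimoniously interpreted as homoplasy.
C2 (derived state 'yes') is shared by all ingroup taxa — unites the whole ingroup.
Only Beta and Zeta show the derived state 'yes' for C3, supporting them as a clade.
Only Delta and Gamma show the derived state 'no' for C4, supporting them as a clade.
Most parsimonious ingroup topology: ((Delta,Gamma),(Beta,Zeta)).
Zeta and Beta share a more recent common ancestor with each other than either does with Delta, so Delta is the least closely related of the three.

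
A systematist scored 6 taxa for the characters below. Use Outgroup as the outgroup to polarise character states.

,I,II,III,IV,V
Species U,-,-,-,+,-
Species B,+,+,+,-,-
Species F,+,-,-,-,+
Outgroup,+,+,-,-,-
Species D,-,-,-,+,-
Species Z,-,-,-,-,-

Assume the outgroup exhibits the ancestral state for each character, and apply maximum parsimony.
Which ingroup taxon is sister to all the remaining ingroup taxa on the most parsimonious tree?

Character polarity is set by the outgroup: the derived state is whichever differs from the outgroup's state, so for I, II the derived state is '-', and for the remaining characters it is '+'.
I (derived state '-') is shared by Species D, Species U, and Species Z — a synapomorphy uniting that clade.
II: derived state '-' in Species D, Species F, Species U, and Species Z only — synapomorphy for {Species D, Species F, Species U, Species Z}.
III: derived state '+' in Species B only — an autapomorphy, so it tells us nothing about relationships among taxa.
Only Species D and Species U show the derived state '+' for IV, supporting them as a clade.
V: derived state '+' in Species F only — an autapomorphy, so it tells us nothing about relationships among taxa.
Most parsimonious ingroup topology: (((Species Z,(Species U,Species D)),Species F),Species B).
Species B is sister to the clade containing all other ingroup taxa, so it is the earliest-diverging (most basal) ingroup lineage.

Species B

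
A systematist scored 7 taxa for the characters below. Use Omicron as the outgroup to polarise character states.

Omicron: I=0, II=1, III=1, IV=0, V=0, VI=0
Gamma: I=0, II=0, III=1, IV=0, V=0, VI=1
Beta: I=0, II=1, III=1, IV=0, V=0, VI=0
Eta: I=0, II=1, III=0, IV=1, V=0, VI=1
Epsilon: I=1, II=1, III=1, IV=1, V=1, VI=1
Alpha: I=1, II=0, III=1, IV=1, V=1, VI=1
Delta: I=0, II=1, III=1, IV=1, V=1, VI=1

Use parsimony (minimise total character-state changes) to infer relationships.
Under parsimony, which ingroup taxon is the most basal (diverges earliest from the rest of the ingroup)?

Character polarity is set by the outgroup: the derived state is whichever differs from the outgroup's state, so for II, III the derived state is '0', and for the remaining characters it is '1'.
Only Alpha and Epsilon show the derived state '1' for I, supporting them as a clade.
II (state '0') occurs in Alpha and Gamma but conflicts with the nesting implied by the other characters — most parsimoniously interpreted as homoplasy.
III (derived state '0') is unique to Eta (autapomorphy; uninformative for grouping).
Only Alpha, Delta, Epsilon, and Eta show the derived state '1' for IV, supporting them as a clade.
V (derived state '1') is shared by Alpha, Delta, and Epsilon — a synapomorphy uniting that clade.
Only Alpha, Delta, Epsilon, Eta, and Gamma show the derived state '1' for VI, supporting them as a clade.
Most parsimonious ingroup topology: ((Gamma,(Eta,((Epsilon,Alpha),Delta))),Beta).
Beta is sister to the clade containing all other ingroup taxa, so it is the earliest-diverging (most basal) ingroup lineage.

Beta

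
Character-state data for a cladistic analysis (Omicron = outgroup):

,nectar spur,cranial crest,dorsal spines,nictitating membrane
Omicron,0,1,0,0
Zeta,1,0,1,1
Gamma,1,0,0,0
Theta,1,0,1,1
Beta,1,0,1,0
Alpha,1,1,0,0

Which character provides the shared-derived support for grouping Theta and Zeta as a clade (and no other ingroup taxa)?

nictitating membrane

Character polarity is set by the outgroup: the derived state is whichever differs from the outgroup's state, so for cranial crest the derived state is '0', and for the remaining characters it is '1'.
nectar spur (derived state '1') is shared by all ingroup taxa — unites the whole ingroup.
Only Beta, Gamma, Theta, and Zeta show the derived state '0' for cranial crest, supporting them as a clade.
Only Beta, Theta, and Zeta show the derived state '1' for dorsal spines, supporting them as a clade.
nictitating membrane: derived state '1' in Theta and Zeta only — synapomorphy for {Theta, Zeta}.
Most parsimonious ingroup topology: ((((Zeta,Theta),Beta),Gamma),Alpha).
The clade {Theta, Zeta} is supported by nictitating membrane: its derived state '1' occurs in exactly those taxa and in no other taxon (including the outgroup).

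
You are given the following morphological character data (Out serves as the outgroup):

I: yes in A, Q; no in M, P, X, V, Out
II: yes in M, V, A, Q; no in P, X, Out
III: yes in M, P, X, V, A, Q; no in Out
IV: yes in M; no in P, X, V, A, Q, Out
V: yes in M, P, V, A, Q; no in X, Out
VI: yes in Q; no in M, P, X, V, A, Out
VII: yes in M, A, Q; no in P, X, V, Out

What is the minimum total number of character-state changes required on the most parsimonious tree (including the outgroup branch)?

7

The outgroup has state 'no' for every character, so 'yes' is the derived state throughout.
Only A and Q show the derived state 'yes' for I, supporting them as a clade.
Only A, M, Q, and V show the derived state 'yes' for II, supporting them as a clade.
All ingroup taxa share the derived state 'yes' for III; it defines the ingroup but does not resolve relationships within it.
IV: derived state 'yes' in M only — an autapomorphy, so it tells us nothing about relationships among taxa.
Only A, M, P, Q, and V show the derived state 'yes' for V, supporting them as a clade.
VI (derived state 'yes') is unique to Q (autapomorphy; uninformative for grouping).
Only A, M, and Q show the derived state 'yes' for VII, supporting them as a clade.
Most parsimonious ingroup topology: (((((A,Q),M),V),P),X).
Changes per character on this tree: I: 1; II: 1; III: 1; IV: 1; V: 1; VI: 1; VII: 1.
Total = 7.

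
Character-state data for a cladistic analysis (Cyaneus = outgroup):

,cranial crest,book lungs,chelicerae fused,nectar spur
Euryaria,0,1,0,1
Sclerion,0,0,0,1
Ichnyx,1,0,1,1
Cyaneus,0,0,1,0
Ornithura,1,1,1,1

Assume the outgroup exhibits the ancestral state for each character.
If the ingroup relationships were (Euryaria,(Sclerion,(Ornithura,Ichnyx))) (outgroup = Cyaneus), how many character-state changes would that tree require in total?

Map each character onto (Euryaria,(Sclerion,(Ornithura,Ichnyx))) (rooted by Cyaneus) and count the minimum state changes it requires (Fitch parsimony):
cranial crest: 1; book lungs: 2; chelicerae fused: 2; nectar spur: 1.
Total tree length = 6.

6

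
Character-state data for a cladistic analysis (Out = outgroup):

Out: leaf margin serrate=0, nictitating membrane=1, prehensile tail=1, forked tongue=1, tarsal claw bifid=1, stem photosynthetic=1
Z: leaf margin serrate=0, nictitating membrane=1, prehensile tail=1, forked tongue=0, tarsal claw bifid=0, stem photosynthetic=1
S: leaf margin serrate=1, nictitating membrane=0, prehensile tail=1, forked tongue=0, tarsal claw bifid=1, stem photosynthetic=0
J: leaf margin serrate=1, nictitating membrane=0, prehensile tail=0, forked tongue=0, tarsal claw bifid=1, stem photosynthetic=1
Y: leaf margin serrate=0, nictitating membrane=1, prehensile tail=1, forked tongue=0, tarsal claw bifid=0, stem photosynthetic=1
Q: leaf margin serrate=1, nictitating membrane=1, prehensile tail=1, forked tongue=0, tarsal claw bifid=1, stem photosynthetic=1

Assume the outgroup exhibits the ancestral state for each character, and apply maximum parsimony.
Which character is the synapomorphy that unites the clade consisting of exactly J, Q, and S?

Character polarity is set by the outgroup: the derived state is whichever differs from the outgroup's state, so for nictitating membrane, prehensile tail, forked tongue, tarsal claw bifid, stem photosynthetic the derived state is '0', and for the remaining characters it is '1'.
leaf margin serrate (derived state '1') is shared by J, Q, and S — a synapomorphy uniting that clade.
nictitating membrane: derived state '0' in J and S only — synapomorphy for {J, S}.
prehensile tail: derived state '0' in J only — an autapomorphy, so it tells us nothing about relationships among taxa.
forked tongue (derived state '0') is shared by all ingroup taxa — unites the whole ingroup.
tarsal claw bifid (derived state '0') is shared by Y and Z — a synapomorphy uniting that clade.
stem photosynthetic (derived state '0') is unique to S (autapomorphy; uninformative for grouping).
Most parsimonious ingroup topology: ((Z,Y),((S,J),Q)).
The clade {J, Q, S} is supported by leaf margin serrate: its derived state '1' occurs in exactly those taxa and in no other taxon (including the outgroup).

leaf margin serrate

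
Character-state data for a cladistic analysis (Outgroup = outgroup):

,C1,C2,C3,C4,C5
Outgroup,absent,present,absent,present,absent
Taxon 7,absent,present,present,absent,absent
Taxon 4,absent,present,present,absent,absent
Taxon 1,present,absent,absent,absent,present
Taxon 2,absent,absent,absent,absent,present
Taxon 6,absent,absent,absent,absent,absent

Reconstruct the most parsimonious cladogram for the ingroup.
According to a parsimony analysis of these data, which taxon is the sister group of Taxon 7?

Character polarity is set by the outgroup: the derived state is whichever differs from the outgroup's state, so for C2, C4 the derived state is 'absent', and for the remaining characters it is 'present'.
C1: derived state 'present' in Taxon 1 only — an autapomorphy, so it tells us nothing about relationships among taxa.
C2 (derived state 'absent') is shared by Taxon 1, Taxon 2, and Taxon 6 — a synapomorphy uniting that clade.
Only Taxon 4 and Taxon 7 show the derived state 'present' for C3, supporting them as a clade.
C4 (derived state 'absent') is shared by all ingroup taxa — unites the whole ingroup.
C5 (derived state 'present') is shared by Taxon 1 and Taxon 2 — a synapomorphy uniting that clade.
Most parsimonious ingroup topology: ((Taxon 7,Taxon 4),((Taxon 1,Taxon 2),Taxon 6)).
Taxon 7 and Taxon 4 form a cherry on this tree, so they are sister taxa.

Taxon 4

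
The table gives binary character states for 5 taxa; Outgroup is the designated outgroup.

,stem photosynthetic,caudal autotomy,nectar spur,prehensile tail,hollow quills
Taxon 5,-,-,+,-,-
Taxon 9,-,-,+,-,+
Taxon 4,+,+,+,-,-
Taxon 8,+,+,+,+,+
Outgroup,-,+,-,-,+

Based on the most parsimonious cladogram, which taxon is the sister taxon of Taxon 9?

Character polarity is set by the outgroup: the derived state is whichever differs from the outgroup's state, so for caudal autotomy, hollow quills the derived state is '-', and for the remaining characters it is '+'.
Only Taxon 4 and Taxon 8 show the derived state '+' for stem photosynthetic, supporting them as a clade.
caudal autotomy (derived state '-') is shared by Taxon 5 and Taxon 9 — a synapomorphy uniting that clade.
nectar spur (derived state '+') is shared by all ingroup taxa — unites the whole ingroup.
prehensile tail: derived state '+' in Taxon 8 only — an autapomorphy, so it tells us nothing about relationships among taxa.
hollow quills (state '-') occurs in Taxon 4 and Taxon 5 but conflicts with the nesting implied by the other characters — most parsimoniously interpreted as homoplasy.
Most parsimonious ingroup topology: ((Taxon 8,Taxon 4),(Taxon 9,Taxon 5)).
Taxon 9 and Taxon 5 form a cherry on this tree, so they are sister taxa.

Taxon 5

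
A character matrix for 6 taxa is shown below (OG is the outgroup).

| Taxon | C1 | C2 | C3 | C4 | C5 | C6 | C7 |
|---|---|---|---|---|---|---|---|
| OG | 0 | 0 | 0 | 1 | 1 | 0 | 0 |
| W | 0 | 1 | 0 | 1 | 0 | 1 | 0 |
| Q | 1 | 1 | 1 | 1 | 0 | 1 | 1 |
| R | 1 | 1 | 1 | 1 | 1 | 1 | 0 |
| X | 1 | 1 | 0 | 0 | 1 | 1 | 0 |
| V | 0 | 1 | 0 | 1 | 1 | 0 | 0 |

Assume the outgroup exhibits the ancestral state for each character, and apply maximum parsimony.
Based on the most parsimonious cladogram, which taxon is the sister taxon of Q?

R

Character polarity is set by the outgroup: the derived state is whichever differs from the outgroup's state, so for C4, C5 the derived state is '0', and for the remaining characters it is '1'.
C1: derived state '1' in Q, R, and X only — synapomorphy for {Q, R, X}.
C2 (derived state '1') is shared by all ingroup taxa — unites the whole ingroup.
C3: derived state '1' in Q and R only — synapomorphy for {Q, R}.
C4: derived state '0' in X only — an autapomorphy, so it tells us nothing about relationships among taxa.
C5 (state '0') occurs in Q and W but conflicts with the nesting implied by the other characters — most parsimoniously interpreted as homoplasy.
Only Q, R, W, and X show the derived state '1' for C6, supporting them as a clade.
C7: derived state '1' in Q only — an autapomorphy, so it tells us nothing about relationships among taxa.
Most parsimonious ingroup topology: ((W,((Q,R),X)),V).
Q and R form a cherry on this tree, so they are sister taxa.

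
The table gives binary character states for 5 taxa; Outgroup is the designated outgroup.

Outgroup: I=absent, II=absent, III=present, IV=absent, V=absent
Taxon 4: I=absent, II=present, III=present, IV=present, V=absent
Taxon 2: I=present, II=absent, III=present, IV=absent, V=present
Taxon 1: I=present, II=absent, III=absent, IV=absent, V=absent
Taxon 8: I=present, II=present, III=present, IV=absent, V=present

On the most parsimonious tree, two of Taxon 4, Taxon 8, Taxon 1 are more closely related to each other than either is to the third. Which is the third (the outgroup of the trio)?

Character polarity is set by the outgroup: the derived state is whichever differs from the outgroup's state, so for III the derived state is 'absent', and for the remaining characters it is 'present'.
Only Taxon 1, Taxon 2, and Taxon 8 show the derived state 'present' for I, supporting them as a clade.
II groups Taxon 4 and Taxon 8, which is incompatible with the clades supported by the remaining characters; treating it as convergent (homoplasy) costs fewer steps than any alternative tree.
III: derived state 'absent' in Taxon 1 only — an autapomorphy, so it tells us nothing about relationships among taxa.
IV (derived state 'present') is unique to Taxon 4 (autapomorphy; uninformative for grouping).
V (derived state 'present') is shared by Taxon 2 and Taxon 8 — a synapomorphy uniting that clade.
Most parsimonious ingroup topology: (Taxon 4,((Taxon 2,Taxon 8),Taxon 1)).
Taxon 1 and Taxon 8 share a more recent common ancestor with each other than either does with Taxon 4, so Taxon 4 is the least closely related of the three.

Taxon 4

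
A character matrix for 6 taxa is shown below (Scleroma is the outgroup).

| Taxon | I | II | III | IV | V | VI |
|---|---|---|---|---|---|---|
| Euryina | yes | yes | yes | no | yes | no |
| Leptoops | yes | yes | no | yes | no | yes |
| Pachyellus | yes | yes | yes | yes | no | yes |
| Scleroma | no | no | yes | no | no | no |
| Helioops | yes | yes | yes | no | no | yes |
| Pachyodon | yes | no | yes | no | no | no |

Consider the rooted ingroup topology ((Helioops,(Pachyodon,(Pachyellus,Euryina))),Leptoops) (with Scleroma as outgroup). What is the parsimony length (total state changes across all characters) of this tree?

10

Map each character onto ((Helioops,(Pachyodon,(Pachyellus,Euryina))),Leptoops) (rooted by Scleroma) and count the minimum state changes it requires (Fitch parsimony):
I: 1; II: 2; III: 1; IV: 2; V: 1; VI: 3.
Total tree length = 10.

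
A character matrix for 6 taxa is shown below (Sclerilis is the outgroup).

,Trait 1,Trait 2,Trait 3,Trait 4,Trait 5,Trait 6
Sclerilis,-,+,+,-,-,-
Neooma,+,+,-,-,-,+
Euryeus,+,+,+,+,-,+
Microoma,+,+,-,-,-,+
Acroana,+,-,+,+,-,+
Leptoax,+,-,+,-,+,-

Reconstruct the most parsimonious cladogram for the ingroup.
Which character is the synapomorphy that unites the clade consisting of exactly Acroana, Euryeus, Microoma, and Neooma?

Character polarity is set by the outgroup: the derived state is whichever differs from the outgroup's state, so for Trait 2, Trait 3 the derived state is '-', and for the remaining characters it is '+'.
Trait 1 (derived state '+') is shared by all ingroup taxa — unites the whole ingroup.
Trait 2 groups Acroana and Leptoax, which is incompatible with the clades supported by the remaining characters; treating it as convergent (homoplasy) costs fewer steps than any alternative tree.
Only Microoma and Neooma show the derived state '-' for Trait 3, supporting them as a clade.
Trait 4: derived state '+' in Acroana and Euryeus only — synapomorphy for {Acroana, Euryeus}.
Trait 5: derived state '+' in Leptoax only — an autapomorphy, so it tells us nothing about relationships among taxa.
Trait 6: derived state '+' in Acroana, Euryeus, Microoma, and Neooma only — synapomorphy for {Acroana, Euryeus, Microoma, Neooma}.
Most parsimonious ingroup topology: (((Neooma,Microoma),(Euryeus,Acroana)),Leptoax).
The clade {Acroana, Euryeus, Microoma, Neooma} is supported by Trait 6: its derived state '+' occurs in exactly those taxa and in no other taxon (including the outgroup).

Trait 6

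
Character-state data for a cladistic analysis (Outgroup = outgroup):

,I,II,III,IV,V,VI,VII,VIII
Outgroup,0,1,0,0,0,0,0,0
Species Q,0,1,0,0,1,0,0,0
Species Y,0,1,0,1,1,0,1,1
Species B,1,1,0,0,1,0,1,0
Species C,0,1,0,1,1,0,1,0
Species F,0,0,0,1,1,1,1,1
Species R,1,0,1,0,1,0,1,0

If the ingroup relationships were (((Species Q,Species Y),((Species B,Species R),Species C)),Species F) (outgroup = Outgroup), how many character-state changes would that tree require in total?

Map each character onto (((Species Q,Species Y),((Species B,Species R),Species C)),Species F) (rooted by Outgroup) and count the minimum state changes it requires (Fitch parsimony):
I: 1; II: 2; III: 1; IV: 3; V: 1; VI: 1; VII: 2; VIII: 2.
Total tree length = 13.

13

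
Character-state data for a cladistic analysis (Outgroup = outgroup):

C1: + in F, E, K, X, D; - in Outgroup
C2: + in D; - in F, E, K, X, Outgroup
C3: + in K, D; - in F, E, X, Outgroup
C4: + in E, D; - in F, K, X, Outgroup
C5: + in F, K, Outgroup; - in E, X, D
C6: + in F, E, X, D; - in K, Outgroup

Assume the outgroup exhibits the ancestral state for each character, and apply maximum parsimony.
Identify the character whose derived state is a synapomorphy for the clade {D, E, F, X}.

Character polarity is set by the outgroup: the derived state is whichever differs from the outgroup's state, so for C5 the derived state is '-', and for the remaining characters it is '+'.
C1 (derived state '+') is shared by all ingroup taxa — unites the whole ingroup.
C2 (derived state '+') is unique to D (autapomorphy; uninformative for grouping).
C3 groups D and K, which is incompatible with the clades supported by the remaining characters; treating it as convergent (homoplasy) costs fewer steps than any alternative tree.
C4: derived state '+' in D and E only — synapomorphy for {D, E}.
C5 (derived state '-') is shared by D, E, and X — a synapomorphy uniting that clade.
C6 (derived state '+') is shared by D, E, F, and X — a synapomorphy uniting that clade.
Most parsimonious ingroup topology: ((((E,D),X),F),K).
The clade {D, E, F, X} is supported by C6: its derived state '+' occurs in exactly those taxa and in no other taxon (including the outgroup).

C6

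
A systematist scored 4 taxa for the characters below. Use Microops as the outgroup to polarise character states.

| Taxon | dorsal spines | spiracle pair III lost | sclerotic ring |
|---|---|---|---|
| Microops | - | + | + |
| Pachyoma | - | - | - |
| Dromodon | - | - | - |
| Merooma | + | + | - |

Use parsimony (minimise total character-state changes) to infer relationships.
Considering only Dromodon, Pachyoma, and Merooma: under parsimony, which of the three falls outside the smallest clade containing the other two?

Character polarity is set by the outgroup: the derived state is whichever differs from the outgroup's state, so for spiracle pair III lost, sclerotic ring the derived state is '-', and for the remaining characters it is '+'.
dorsal spines (derived state '+') is unique to Merooma (autapomorphy; uninformative for grouping).
spiracle pair III lost: derived state '-' in Dromodon and Pachyoma only — synapomorphy for {Dromodon, Pachyoma}.
sclerotic ring (derived state '-') is shared by all ingroup taxa — unites the whole ingroup.
Most parsimonious ingroup topology: ((Pachyoma,Dromodon),Merooma).
Pachyoma and Dromodon share a more recent common ancestor with each other than either does with Merooma, so Merooma is the least closely related of the three.

Merooma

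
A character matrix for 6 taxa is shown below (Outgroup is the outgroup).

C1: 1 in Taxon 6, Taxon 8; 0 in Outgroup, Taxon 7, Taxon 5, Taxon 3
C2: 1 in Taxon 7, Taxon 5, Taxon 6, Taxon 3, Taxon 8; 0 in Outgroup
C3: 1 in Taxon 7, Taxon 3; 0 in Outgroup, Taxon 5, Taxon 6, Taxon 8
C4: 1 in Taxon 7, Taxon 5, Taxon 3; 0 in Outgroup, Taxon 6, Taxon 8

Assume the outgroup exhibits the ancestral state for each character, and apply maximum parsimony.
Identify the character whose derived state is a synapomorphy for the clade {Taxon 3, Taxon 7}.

The outgroup has state '0' for every character, so '1' is the derived state throughout.
C1 (derived state '1') is shared by Taxon 6 and Taxon 8 — a synapomorphy uniting that clade.
All ingroup taxa share the derived state '1' for C2; it defines the ingroup but does not resolve relationships within it.
C3 (derived state '1') is shared by Taxon 3 and Taxon 7 — a synapomorphy uniting that clade.
C4 (derived state '1') is shared by Taxon 3, Taxon 5, and Taxon 7 — a synapomorphy uniting that clade.
Most parsimonious ingroup topology: (((Taxon 3,Taxon 7),Taxon 5),(Taxon 8,Taxon 6)).
The clade {Taxon 3, Taxon 7} is supported by C3: its derived state '1' occurs in exactly those taxa and in no other taxon (including the outgroup).

C3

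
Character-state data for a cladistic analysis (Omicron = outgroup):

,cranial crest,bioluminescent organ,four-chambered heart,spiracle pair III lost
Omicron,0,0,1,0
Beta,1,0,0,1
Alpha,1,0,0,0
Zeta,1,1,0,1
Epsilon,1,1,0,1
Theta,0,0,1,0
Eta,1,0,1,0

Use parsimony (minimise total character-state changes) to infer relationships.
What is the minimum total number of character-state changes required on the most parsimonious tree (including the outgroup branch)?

Character polarity is set by the outgroup: the derived state is whichever differs from the outgroup's state, so for four-chambered heart the derived state is '0', and for the remaining characters it is '1'.
cranial crest (derived state '1') is shared by Alpha, Beta, Epsilon, Eta, and Zeta — a synapomorphy uniting that clade.
Only Epsilon and Zeta show the derived state '1' for bioluminescent organ, supporting them as a clade.
Only Alpha, Beta, Epsilon, and Zeta show the derived state '0' for four-chambered heart, supporting them as a clade.
Only Beta, Epsilon, and Zeta show the derived state '1' for spiracle pair III lost, supporting them as a clade.
Most parsimonious ingroup topology: ((((Beta,(Zeta,Epsilon)),Alpha),Eta),Theta).
Changes per character on this tree: cranial crest: 1; bioluminescent organ: 1; four-chambered heart: 1; spiracle pair III lost: 1.
Total = 4.

4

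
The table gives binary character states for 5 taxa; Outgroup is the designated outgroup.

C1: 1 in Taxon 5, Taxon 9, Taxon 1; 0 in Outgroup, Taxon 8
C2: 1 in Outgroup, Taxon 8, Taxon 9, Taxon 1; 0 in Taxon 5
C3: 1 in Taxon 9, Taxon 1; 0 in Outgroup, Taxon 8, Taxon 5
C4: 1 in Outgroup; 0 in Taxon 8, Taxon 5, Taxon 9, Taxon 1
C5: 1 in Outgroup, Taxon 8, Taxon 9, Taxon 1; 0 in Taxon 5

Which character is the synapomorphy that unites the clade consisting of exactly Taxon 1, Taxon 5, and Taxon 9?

Character polarity is set by the outgroup: the derived state is whichever differs from the outgroup's state, so for C2, C4, C5 the derived state is '0', and for the remaining characters it is '1'.
C1: derived state '1' in Taxon 1, Taxon 5, and Taxon 9 only — synapomorphy for {Taxon 1, Taxon 5, Taxon 9}.
C2 (derived state '0') is unique to Taxon 5 (autapomorphy; uninformative for grouping).
Only Taxon 1 and Taxon 9 show the derived state '1' for C3, supporting them as a clade.
C4 (derived state '0') is shared by all ingroup taxa — unites the whole ingroup.
C5: derived state '0' in Taxon 5 only — an autapomorphy, so it tells us nothing about relationships among taxa.
Most parsimonious ingroup topology: ((Taxon 5,(Taxon 9,Taxon 1)),Taxon 8).
The clade {Taxon 1, Taxon 5, Taxon 9} is supported by C1: its derived state '1' occurs in exactly those taxa and in no other taxon (including the outgroup).

C1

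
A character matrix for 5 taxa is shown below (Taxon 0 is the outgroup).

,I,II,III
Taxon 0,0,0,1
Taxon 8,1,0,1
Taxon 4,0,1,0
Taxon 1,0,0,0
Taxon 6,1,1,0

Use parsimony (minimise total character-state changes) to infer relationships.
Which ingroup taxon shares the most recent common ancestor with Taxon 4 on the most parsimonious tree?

Taxon 6

Character polarity is set by the outgroup: the derived state is whichever differs from the outgroup's state, so for III the derived state is '0', and for the remaining characters it is '1'.
I groups Taxon 6 and Taxon 8, which is incompatible with the clades supported by the remaining characters; treating it as convergent (homoplasy) costs fewer steps than any alternative tree.
II: derived state '1' in Taxon 4 and Taxon 6 only — synapomorphy for {Taxon 4, Taxon 6}.
III (derived state '0') is shared by Taxon 1, Taxon 4, and Taxon 6 — a synapomorphy uniting that clade.
Most parsimonious ingroup topology: (Taxon 8,((Taxon 4,Taxon 6),Taxon 1)).
Taxon 4 and Taxon 6 form a cherry on this tree, so they are sister taxa.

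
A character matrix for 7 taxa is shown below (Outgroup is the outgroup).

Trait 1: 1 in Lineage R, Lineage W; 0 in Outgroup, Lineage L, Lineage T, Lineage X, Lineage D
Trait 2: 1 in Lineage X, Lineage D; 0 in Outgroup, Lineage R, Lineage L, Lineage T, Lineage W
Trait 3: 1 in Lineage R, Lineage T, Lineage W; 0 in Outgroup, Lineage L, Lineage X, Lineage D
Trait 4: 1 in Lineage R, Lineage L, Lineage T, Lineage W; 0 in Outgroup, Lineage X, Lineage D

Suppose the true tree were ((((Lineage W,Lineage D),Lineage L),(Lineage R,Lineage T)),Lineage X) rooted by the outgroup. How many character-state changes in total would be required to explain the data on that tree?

8

Map each character onto ((((Lineage W,Lineage D),Lineage L),(Lineage R,Lineage T)),Lineage X) (rooted by Outgroup) and count the minimum state changes it requires (Fitch parsimony):
Trait 1: 2; Trait 2: 2; Trait 3: 2; Trait 4: 2.
Total tree length = 8.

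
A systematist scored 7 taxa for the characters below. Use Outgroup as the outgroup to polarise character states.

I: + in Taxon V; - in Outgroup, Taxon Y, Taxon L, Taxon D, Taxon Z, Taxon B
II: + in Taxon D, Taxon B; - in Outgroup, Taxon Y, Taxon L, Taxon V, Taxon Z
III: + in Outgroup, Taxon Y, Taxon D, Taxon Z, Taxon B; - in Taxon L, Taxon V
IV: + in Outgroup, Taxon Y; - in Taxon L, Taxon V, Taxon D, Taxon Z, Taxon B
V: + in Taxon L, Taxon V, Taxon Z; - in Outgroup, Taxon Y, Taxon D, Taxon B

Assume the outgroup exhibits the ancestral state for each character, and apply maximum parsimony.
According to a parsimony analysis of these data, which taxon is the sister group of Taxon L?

Character polarity is set by the outgroup: the derived state is whichever differs from the outgroup's state, so for III, IV the derived state is '-', and for the remaining characters it is '+'.
I: derived state '+' in Taxon V only — an autapomorphy, so it tells us nothing about relationships among taxa.
II: derived state '+' in Taxon B and Taxon D only — synapomorphy for {Taxon B, Taxon D}.
III (derived state '-') is shared by Taxon L and Taxon V — a synapomorphy uniting that clade.
IV (derived state '-') is shared by Taxon B, Taxon D, Taxon L, Taxon V, and Taxon Z — a synapomorphy uniting that clade.
Only Taxon L, Taxon V, and Taxon Z show the derived state '+' for V, supporting them as a clade.
Most parsimonious ingroup topology: (Taxon Y,(((Taxon L,Taxon V),Taxon Z),(Taxon D,Taxon B))).
Taxon L and Taxon V form a cherry on this tree, so they are sister taxa.

Taxon V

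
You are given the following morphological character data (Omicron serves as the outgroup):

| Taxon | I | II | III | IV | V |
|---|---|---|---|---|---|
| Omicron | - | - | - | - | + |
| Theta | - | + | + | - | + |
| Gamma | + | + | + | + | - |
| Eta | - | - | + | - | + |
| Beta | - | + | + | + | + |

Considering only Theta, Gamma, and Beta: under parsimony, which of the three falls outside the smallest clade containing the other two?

Theta

Character polarity is set by the outgroup: the derived state is whichever differs from the outgroup's state, so for V the derived state is '-', and for the remaining characters it is '+'.
I (derived state '+') is unique to Gamma (autapomorphy; uninformative for grouping).
Only Beta, Gamma, and Theta show the derived state '+' for II, supporting them as a clade.
All ingroup taxa share the derived state '+' for III; it defines the ingroup but does not resolve relationships within it.
IV (derived state '+') is shared by Beta and Gamma — a synapomorphy uniting that clade.
V: derived state '-' in Gamma only — an autapomorphy, so it tells us nothing about relationships among taxa.
Most parsimonious ingroup topology: ((Theta,(Gamma,Beta)),Eta).
Gamma and Beta share a more recent common ancestor with each other than either does with Theta, so Theta is the least closely related of the three.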